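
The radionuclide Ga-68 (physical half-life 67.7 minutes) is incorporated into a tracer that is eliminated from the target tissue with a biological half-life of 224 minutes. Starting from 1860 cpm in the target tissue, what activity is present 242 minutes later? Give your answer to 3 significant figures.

73.8 cpm

1/t_eff = 1/t_phys + 1/t_biol = 1/67.7 + 1/224 = 0.019235 per minute.
t_eff = 67.7 × 224 / (67.7 + 224) ≈ 51.988 minutes.
Remaining = 1860 × (1/2)^(242/51.988) = 1860 × (1/2)^4.655 ≈ 73.83 cpm.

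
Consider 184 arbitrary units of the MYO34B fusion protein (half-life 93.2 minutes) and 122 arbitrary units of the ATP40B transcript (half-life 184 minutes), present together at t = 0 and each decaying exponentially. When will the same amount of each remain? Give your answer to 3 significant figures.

Set 184·(1/2)^(t/93.2) = 122·(1/2)^(t/184).
Taking log₂: log₂(184/122) = t·(1/93.2 − 1/184).
log₂(1.5082) = 0.59282; 1/93.2 − 1/184 = 0.0052948.
t = 0.59282 / 0.0052948 ≈ 111.96 minutes.

112 minutes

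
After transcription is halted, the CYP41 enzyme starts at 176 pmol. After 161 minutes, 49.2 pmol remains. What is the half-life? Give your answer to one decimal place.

87.6 minutes

A/A₀ = 49.2/176 ≈ 0.27955.
n = log₂(3.5772) ≈ 1.8388 half-lives elapsed in 161 minutes.
t½ = 161/1.8388 ≈ 87.555 minutes.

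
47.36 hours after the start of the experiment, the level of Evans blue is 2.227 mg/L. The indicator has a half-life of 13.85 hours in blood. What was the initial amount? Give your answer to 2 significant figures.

24 mg/L

Number of half-lives elapsed: n = 47.36/13.85 ≈ 3.4195.
A₀ = A × 2^n = 2.227 × 2^3.4195 = 2.227 × 10.7 ≈ 23.828 mg/L.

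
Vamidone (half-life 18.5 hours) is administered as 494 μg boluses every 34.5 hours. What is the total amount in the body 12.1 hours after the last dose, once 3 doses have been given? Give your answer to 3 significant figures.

424 μg

The 3 doses were given 81.1, 46.6, 12.1 hours ago.
Total = 494·(1/2)^(81.1/18.5) + 494·(1/2)^(46.6/18.5) + 494·(1/2)^(12.1/18.5)
      = 23.663 + 86.19 + 313.93 ≈ 423.79 μg.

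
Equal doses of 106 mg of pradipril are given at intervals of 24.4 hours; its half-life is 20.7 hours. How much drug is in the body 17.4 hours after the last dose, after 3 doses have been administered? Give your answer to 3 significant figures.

The 3 doses were given 66.2, 41.8, 17.4 hours ago.
Total = 106·(1/2)^(66.2/20.7) + 106·(1/2)^(41.8/20.7) + 106·(1/2)^(17.4/20.7)
      = 11.55 + 26.147 + 59.192 ≈ 96.89 mg.

96.9 mg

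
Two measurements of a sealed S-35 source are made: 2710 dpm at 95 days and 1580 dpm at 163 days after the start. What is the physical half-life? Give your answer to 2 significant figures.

Over Δt = 163 − 95 = 68 days, the level fell by a factor of 2710/1580 ≈ 1.7152.
n = log₂(1.7152) ≈ 0.77837 half-lives, so t½ = 68/0.77837 ≈ 87.362 days.

87 days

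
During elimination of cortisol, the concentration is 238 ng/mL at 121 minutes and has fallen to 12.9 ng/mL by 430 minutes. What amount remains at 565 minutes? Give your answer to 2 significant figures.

3.6 ng/mL

Over Δt = 430 − 121 = 309 minutes, the level fell by a factor of 238/12.9 ≈ 18.45.
n = log₂(18.45) ≈ 4.2055 half-lives, so t½ = 309/4.2055 ≈ 73.475 minutes.
From t = 430 to t = 565: 12.9 × (1/2)^((565−430)/73.475) ≈ 3.6098 ng/mL.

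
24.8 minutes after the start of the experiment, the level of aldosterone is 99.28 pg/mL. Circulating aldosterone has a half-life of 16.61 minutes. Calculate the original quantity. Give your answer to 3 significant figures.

Number of half-lives elapsed: n = 24.8/16.61 ≈ 1.4931.
A₀ = A × 2^n = 99.28 × 2^1.4931 = 99.28 × 2.8149 ≈ 279.46 pg/mL.

279 pg/mL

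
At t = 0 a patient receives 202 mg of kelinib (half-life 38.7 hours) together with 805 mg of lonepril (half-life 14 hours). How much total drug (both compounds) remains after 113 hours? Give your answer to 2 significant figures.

kelinib: 202 × (1/2)^(113/38.7) = 202 × (1/2)^2.9199 ≈ 26.692 mg.
lonepril: 805 × (1/2)^(113/14) = 805 × (1/2)^8.0714 ≈ 2.9926 mg.
Total = 26.692 + 2.9926 ≈ 29.684 mg.

30 mg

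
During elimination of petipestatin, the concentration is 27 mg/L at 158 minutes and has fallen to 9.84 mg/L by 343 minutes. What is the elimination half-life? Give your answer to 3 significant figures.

Over Δt = 343 − 158 = 185 minutes, the level fell by a factor of 27/9.84 ≈ 2.7439.
n = log₂(2.7439) ≈ 1.4562 half-lives, so t½ = 185/1.4562 ≈ 127.04 minutes.

127 minutes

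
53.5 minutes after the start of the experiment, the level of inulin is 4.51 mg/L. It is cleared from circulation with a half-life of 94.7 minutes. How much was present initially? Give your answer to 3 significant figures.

Number of half-lives elapsed: n = 53.5/94.7 ≈ 0.56494.
A₀ = A × 2^n = 4.51 × 2^0.56494 = 4.51 × 1.4793 ≈ 6.6718 mg/L.

6.67 mg/L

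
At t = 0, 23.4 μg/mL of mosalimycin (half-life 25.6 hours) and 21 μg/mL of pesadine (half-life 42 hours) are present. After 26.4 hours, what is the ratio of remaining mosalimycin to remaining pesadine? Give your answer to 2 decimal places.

mosalimycin: 23.4 × (1/2)^(26.4/25.6) = 23.4 × (1/2)^1.0312 ≈ 11.449 μg/mL.
pesadine: 21 × (1/2)^(26.4/42) = 21 × (1/2)^0.62857 ≈ 13.583 μg/mL.
Ratio ≈ 11.449 / 13.583 ≈ 0.8429.

0.84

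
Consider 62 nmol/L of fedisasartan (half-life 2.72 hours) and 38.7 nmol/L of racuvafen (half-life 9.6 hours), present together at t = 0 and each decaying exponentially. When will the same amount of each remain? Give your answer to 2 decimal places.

Set 62·(1/2)^(t/2.72) = 38.7·(1/2)^(t/9.6).
Taking log₂: log₂(62/38.7) = t·(1/2.72 − 1/9.6).
log₂(1.6021) = 0.67993; 1/2.72 − 1/9.6 = 0.26348.
t = 0.67993 / 0.26348 ≈ 2.5806 hours.

2.58 hours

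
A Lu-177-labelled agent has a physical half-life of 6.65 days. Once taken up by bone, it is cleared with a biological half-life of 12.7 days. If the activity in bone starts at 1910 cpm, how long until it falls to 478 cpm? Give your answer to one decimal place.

8.7 days

1/t_eff = 1/t_phys + 1/t_biol = 1/6.65 + 1/12.7 = 0.22912 per day.
t_eff = 6.65 × 12.7 / (6.65 + 12.7) ≈ 4.3646 days.
n = log₂(1910/478) ≈ 1.9985; t = 1.9985 × 4.3646 ≈ 8.7226 days.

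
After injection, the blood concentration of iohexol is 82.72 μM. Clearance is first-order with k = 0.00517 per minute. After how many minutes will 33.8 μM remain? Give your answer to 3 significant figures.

t½ = ln 2 / k = 0.69315 / 0.00517 ≈ 134.07 minutes.
Fraction remaining = 33.8/82.72 ≈ 0.40861.
n = log₂(82.72/33.8) = ln(2.4473)/ln 2 ≈ 1.2912 half-lives.
t = n × t½ = 1.2912 × 134.07 ≈ 173.11 minutes.

173 minutes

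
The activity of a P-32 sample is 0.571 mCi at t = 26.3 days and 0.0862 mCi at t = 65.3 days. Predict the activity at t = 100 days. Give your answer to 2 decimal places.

Over Δt = 65.3 − 26.3 = 39 days, the level fell by a factor of 0.571/0.0862 ≈ 6.6241.
n = log₂(6.6241) ≈ 2.7277 half-lives, so t½ = 39/2.7277 ≈ 14.298 days.
From t = 65.3 to t = 100: 0.0862 × (1/2)^((100−65.3)/14.298) ≈ 0.016029 mCi.

0.02 mCi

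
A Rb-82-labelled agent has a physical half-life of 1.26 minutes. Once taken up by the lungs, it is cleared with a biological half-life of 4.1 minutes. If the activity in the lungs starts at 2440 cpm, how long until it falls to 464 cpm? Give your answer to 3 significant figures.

2.31 minutes

1/t_eff = 1/t_phys + 1/t_biol = 1/1.26 + 1/4.1 = 1.0376 per minute.
t_eff = 1.26 × 4.1 / (1.26 + 4.1) ≈ 0.96381 minutes.
n = log₂(2440/464) ≈ 2.3947; t = 2.3947 × 0.96381 ≈ 2.308 minutes.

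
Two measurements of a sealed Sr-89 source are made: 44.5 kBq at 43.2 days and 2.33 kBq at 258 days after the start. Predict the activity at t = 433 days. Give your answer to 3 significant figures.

Over Δt = 258 − 43.2 = 214.8 days, the level fell by a factor of 44.5/2.33 ≈ 19.099.
n = log₂(19.099) ≈ 4.2554 half-lives, so t½ = 214.8/4.2554 ≈ 50.477 days.
From t = 258 to t = 433: 2.33 × (1/2)^((433−258)/50.477) ≈ 0.21072 kBq.

0.211 kBq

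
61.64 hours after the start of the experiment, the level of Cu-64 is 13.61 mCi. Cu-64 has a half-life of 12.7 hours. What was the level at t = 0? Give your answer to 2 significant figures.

Number of half-lives elapsed: n = 61.64/12.7 ≈ 4.8535.
A₀ = A × 2^n = 13.61 × 2^4.8535 = 13.61 × 28.911 ≈ 393.48 mCi.

390 mCi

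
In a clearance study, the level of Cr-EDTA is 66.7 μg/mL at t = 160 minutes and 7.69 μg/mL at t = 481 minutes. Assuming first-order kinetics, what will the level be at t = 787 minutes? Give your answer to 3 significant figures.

Over Δt = 481 − 160 = 321 minutes, the level fell by a factor of 66.7/7.69 ≈ 8.6736.
n = log₂(8.6736) ≈ 3.1166 half-lives, so t½ = 321/3.1166 ≈ 103 minutes.
From t = 481 to t = 787: 7.69 × (1/2)^((787−481)/103) ≈ 0.98077 μg/mL.

0.981 μg/mL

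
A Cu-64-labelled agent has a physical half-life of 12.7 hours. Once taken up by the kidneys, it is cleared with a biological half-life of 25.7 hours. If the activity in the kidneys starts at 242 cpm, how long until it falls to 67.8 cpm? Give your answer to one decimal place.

15.6 hours

1/t_eff = 1/t_phys + 1/t_biol = 1/12.7 + 1/25.7 = 0.11765 per hour.
t_eff = 12.7 × 25.7 / (12.7 + 25.7) ≈ 8.4997 hours.
n = log₂(242/67.8) ≈ 1.8356; t = 1.8356 × 8.4997 ≈ 15.603 hours.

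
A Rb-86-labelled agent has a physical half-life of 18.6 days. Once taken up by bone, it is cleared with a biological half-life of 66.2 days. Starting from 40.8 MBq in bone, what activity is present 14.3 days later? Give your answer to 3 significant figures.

20.6 MBq

1/t_eff = 1/t_phys + 1/t_biol = 1/18.6 + 1/66.2 = 0.068869 per day.
t_eff = 18.6 × 66.2 / (18.6 + 66.2) ≈ 14.52 days.
Remaining = 40.8 × (1/2)^(14.3/14.52) = 40.8 × (1/2)^0.98483 ≈ 20.616 MBq.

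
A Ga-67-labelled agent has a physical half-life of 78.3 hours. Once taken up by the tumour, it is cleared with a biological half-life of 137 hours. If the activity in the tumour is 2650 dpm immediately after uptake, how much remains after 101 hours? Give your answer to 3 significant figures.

650 dpm

1/t_eff = 1/t_phys + 1/t_biol = 1/78.3 + 1/137 = 0.020071 per hour.
t_eff = 78.3 × 137 / (78.3 + 137) ≈ 49.824 hours.
Remaining = 2650 × (1/2)^(101/49.824) = 2650 × (1/2)^2.0271 ≈ 650.15 dpm.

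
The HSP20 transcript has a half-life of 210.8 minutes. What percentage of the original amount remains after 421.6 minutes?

n = 421.6/210.8 ≈ 2 half-lives.
Fraction remaining = (1/2)^2 ≈ 0.25, i.e. 25%.

25%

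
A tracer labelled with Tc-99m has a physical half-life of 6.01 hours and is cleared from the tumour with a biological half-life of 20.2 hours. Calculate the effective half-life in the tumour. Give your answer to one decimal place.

4.6 hours

1/t_eff = 1/t_phys + 1/t_biol = 1/6.01 + 1/20.2 = 0.21589 per hour.
t_eff = 6.01 × 20.2 / (6.01 + 20.2) ≈ 4.6319 hours.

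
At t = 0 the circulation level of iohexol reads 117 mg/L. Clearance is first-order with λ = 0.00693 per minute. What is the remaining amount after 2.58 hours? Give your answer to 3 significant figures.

40.0 mg/L

t½ = ln 2 / λ = 0.69315 / 0.00693 ≈ 100.02 minutes.
Convert the elapsed time: 2.58 hours = 154.8 minutes.
Number of half-lives: n = 154.8/100.02 ≈ 1.5477.
Remaining = 117 × (1/2)^1.5477 = 117 × 0.34206 ≈ 40.021 mg/L.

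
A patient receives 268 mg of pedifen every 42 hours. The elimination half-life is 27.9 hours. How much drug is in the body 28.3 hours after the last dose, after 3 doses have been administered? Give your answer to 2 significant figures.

The 3 doses were given 112.3, 70.3, 28.3 hours ago.
Total = 268·(1/2)^(112.3/27.9) + 268·(1/2)^(70.3/27.9) + 268·(1/2)^(28.3/27.9)
      = 16.461 + 46.733 + 132.67 ≈ 195.87 mg.

200 mg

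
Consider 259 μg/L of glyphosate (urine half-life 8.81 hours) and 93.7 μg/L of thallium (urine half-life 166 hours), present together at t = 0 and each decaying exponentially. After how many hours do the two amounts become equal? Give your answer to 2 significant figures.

14 hours

Set 259·(1/2)^(t/8.81) = 93.7·(1/2)^(t/166).
Taking log₂: log₂(259/93.7) = t·(1/8.81 − 1/166).
log₂(2.7641) = 1.4668; 1/8.81 − 1/166 = 0.10748.
t = 1.4668 / 0.10748 ≈ 13.647 hours.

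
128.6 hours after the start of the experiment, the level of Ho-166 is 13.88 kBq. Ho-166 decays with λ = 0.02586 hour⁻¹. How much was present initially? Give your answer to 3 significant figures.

t½ = ln 2 / λ = 0.69315 / 0.02586 ≈ 26.804 hours.
Number of half-lives elapsed: n = 128.6/26.804 ≈ 4.7978.
A₀ = A × 2^n = 13.88 × 2^4.7978 = 13.88 × 27.816 ≈ 386.08 kBq.

386 kBq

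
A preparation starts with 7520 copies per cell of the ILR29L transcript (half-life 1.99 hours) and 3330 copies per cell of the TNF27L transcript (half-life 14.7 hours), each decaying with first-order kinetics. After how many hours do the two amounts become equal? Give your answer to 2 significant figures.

2.7 hours

Set 7520·(1/2)^(t/1.99) = 3330·(1/2)^(t/14.7).
Taking log₂: log₂(7520/3330) = t·(1/1.99 − 1/14.7).
log₂(2.2583) = 1.1752; 1/1.99 − 1/14.7 = 0.43449.
t = 1.1752 / 0.43449 ≈ 2.7048 hours.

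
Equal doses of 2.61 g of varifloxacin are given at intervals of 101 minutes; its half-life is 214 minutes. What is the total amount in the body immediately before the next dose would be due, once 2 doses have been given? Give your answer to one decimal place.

The 2 doses were given 202, 101 minutes ago.
Total = 2.61·(1/2)^(202/214) + 2.61·(1/2)^(101/214)
      = 1.3567 + 1.8818 ≈ 3.2385 g.

3.2 g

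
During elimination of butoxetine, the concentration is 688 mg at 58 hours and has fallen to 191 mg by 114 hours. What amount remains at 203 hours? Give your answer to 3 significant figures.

24.9 mg

Over Δt = 114 − 58 = 56 hours, the level fell by a factor of 688/191 ≈ 3.6021.
n = log₂(3.6021) ≈ 1.8488 half-lives, so t½ = 56/1.8488 ≈ 30.289 hours.
From t = 114 to t = 203: 191 × (1/2)^((203−114)/30.289) ≈ 24.918 mg.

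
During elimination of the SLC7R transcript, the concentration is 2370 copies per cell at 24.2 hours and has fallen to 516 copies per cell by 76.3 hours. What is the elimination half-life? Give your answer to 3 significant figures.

23.7 hours

Over Δt = 76.3 − 24.2 = 52.1 hours, the level fell by a factor of 2370/516 ≈ 4.593.
n = log₂(4.593) ≈ 2.1994 half-lives, so t½ = 52.1/2.1994 ≈ 23.688 hours.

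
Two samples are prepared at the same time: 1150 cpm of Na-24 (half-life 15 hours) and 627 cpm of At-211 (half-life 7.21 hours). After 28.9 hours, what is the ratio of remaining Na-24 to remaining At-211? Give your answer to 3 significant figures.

Na-24: 1150 × (1/2)^(28.9/15) = 1150 × (1/2)^1.9267 ≈ 302.49 cpm.
At-211: 627 × (1/2)^(28.9/7.21) = 627 × (1/2)^4.0083 ≈ 38.962 cpm.
Ratio ≈ 302.49 / 38.962 ≈ 7.7637.

7.76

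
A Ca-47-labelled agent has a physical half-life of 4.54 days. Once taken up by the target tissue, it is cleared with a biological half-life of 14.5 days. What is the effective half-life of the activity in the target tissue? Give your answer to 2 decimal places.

3.46 days

1/t_eff = 1/t_phys + 1/t_biol = 1/4.54 + 1/14.5 = 0.28923 per day.
t_eff = 4.54 × 14.5 / (4.54 + 14.5) ≈ 3.4575 days.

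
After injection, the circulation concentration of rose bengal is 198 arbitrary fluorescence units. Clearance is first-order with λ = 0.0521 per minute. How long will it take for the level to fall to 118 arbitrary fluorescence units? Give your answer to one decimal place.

t½ = ln 2 / λ = 0.69315 / 0.0521 ≈ 13.304 minutes.
Fraction remaining = 118/198 ≈ 0.59596.
n = log₂(198/118) = ln(1.678)/ln 2 ≈ 0.74671 half-lives.
t = n × t½ = 0.74671 × 13.304 ≈ 9.9344 minutes.

9.9 minutes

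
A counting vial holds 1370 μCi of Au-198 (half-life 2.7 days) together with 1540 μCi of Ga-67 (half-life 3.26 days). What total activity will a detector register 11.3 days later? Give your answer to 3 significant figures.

215 μCi

Au-198: 1370 × (1/2)^(11.3/2.7) = 1370 × (1/2)^4.1852 ≈ 75.31 μCi.
Ga-67: 1540 × (1/2)^(11.3/3.26) = 1540 × (1/2)^3.4663 ≈ 139.34 μCi.
Total = 75.31 + 139.34 ≈ 214.65 μCi.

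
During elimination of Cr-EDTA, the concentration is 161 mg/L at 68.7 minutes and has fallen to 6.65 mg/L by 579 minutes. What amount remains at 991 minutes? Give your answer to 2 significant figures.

Over Δt = 579 − 68.7 = 510.3 minutes, the level fell by a factor of 161/6.65 ≈ 24.211.
n = log₂(24.211) ≈ 4.5976 half-lives, so t½ = 510.3/4.5976 ≈ 110.99 minutes.
From t = 579 to t = 991: 6.65 × (1/2)^((991−579)/110.99) ≈ 0.50748 mg/L.

0.51 mg/L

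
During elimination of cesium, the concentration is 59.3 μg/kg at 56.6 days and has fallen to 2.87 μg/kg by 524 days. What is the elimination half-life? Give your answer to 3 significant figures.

Over Δt = 524 − 56.6 = 467.4 days, the level fell by a factor of 59.3/2.87 ≈ 20.662.
n = log₂(20.662) ≈ 4.3689 half-lives, so t½ = 467.4/4.3689 ≈ 106.98 days.

107 days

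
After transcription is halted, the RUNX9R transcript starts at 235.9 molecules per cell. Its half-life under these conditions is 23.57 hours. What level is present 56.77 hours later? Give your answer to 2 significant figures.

Number of half-lives: n = 56.77/23.57 ≈ 2.4086.
Remaining = 235.9 × (1/2)^2.4086 = 235.9 × 0.18834 ≈ 44.43 molecules per cell.

44 molecules per cell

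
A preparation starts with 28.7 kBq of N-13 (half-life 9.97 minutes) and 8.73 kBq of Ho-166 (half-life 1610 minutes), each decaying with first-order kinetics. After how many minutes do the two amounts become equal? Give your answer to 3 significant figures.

Set 28.7·(1/2)^(t/9.97) = 8.73·(1/2)^(t/1610).
Taking log₂: log₂(28.7/8.73) = t·(1/9.97 − 1/1610).
log₂(3.2875) = 1.717; 1/9.97 − 1/1610 = 0.09968.
t = 1.717 / 0.09968 ≈ 17.225 minutes.

17.2 minutes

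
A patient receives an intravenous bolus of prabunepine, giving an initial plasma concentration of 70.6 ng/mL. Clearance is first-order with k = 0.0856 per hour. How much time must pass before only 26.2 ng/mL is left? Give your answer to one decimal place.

t½ = ln 2 / k = 0.69315 / 0.0856 ≈ 8.0975 hours.
Fraction remaining = 26.2/70.6 ≈ 0.3711.
n = log₂(70.6/26.2) = ln(2.6947)/ln 2 ≈ 1.4301 half-lives.
t = n × t½ = 1.4301 × 8.0975 ≈ 11.58 hours.

11.6 hours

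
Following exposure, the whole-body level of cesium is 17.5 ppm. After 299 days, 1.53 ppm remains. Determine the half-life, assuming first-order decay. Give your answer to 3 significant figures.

A/A₀ = 1.53/17.5 ≈ 0.087429.
n = log₂(11.438) ≈ 3.5158 half-lives elapsed in 299 days.
t½ = 299/3.5158 ≈ 85.046 days.

85.0 days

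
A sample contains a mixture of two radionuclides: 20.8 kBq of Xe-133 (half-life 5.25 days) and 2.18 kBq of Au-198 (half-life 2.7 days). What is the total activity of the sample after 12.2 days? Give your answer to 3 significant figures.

4.25 kBq

Xe-133: 20.8 × (1/2)^(12.2/5.25) = 20.8 × (1/2)^2.3238 ≈ 4.1546 kBq.
Au-198: 2.18 × (1/2)^(12.2/2.7) = 2.18 × (1/2)^4.5185 ≈ 0.095115 kBq.
Total = 4.1546 + 0.095115 ≈ 4.2497 kBq.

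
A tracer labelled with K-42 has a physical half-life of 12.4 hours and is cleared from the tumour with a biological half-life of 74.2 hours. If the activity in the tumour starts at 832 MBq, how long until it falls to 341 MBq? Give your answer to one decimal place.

1/t_eff = 1/t_phys + 1/t_biol = 1/12.4 + 1/74.2 = 0.094122 per hour.
t_eff = 12.4 × 74.2 / (12.4 + 74.2) ≈ 10.624 hours.
n = log₂(832/341) ≈ 1.2868; t = 1.2868 × 10.624 ≈ 13.672 hours.

13.7 hours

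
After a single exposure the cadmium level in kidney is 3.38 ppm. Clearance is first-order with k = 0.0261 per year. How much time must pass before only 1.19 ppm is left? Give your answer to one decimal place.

t½ = ln 2 / k = 0.69315 / 0.0261 ≈ 26.557 years.
Fraction remaining = 1.19/3.38 ≈ 0.35207.
n = log₂(3.38/1.19) = ln(2.8403)/ln 2 ≈ 1.5061 half-lives.
t = n × t½ = 1.5061 × 26.557 ≈ 39.997 years.

40.0 years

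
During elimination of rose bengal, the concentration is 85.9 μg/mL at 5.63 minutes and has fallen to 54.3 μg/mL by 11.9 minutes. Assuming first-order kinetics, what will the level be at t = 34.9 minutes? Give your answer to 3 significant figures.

Over Δt = 11.9 − 5.63 = 6.27 minutes, the level fell by a factor of 85.9/54.3 ≈ 1.582.
n = log₂(1.582) ≈ 0.66171 half-lives, so t½ = 6.27/0.66171 ≈ 9.4755 minutes.
From t = 11.9 to t = 34.9: 54.3 × (1/2)^((34.9−11.9)/9.4755) ≈ 10.095 μg/mL.

10.1 μg/mL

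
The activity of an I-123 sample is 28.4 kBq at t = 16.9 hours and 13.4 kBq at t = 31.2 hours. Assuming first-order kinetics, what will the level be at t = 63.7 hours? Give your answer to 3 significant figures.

Over Δt = 31.2 − 16.9 = 14.3 hours, the level fell by a factor of 28.4/13.4 ≈ 2.1194.
n = log₂(2.1194) ≈ 1.0837 half-lives, so t½ = 14.3/1.0837 ≈ 13.196 hours.
From t = 31.2 to t = 63.7: 13.4 × (1/2)^((63.7−31.2)/13.196) ≈ 2.4306 kBq.

2.43 kBq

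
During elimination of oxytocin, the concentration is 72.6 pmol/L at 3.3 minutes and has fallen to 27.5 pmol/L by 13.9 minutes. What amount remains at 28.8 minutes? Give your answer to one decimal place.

Over Δt = 13.9 − 3.3 = 10.6 minutes, the level fell by a factor of 72.6/27.5 ≈ 2.64.
n = log₂(2.64) ≈ 1.4005 half-lives, so t½ = 10.6/1.4005 ≈ 7.5685 minutes.
From t = 13.9 to t = 28.8: 27.5 × (1/2)^((28.8−13.9)/7.5685) ≈ 7.0259 pmol/L.

7.0 pmol/L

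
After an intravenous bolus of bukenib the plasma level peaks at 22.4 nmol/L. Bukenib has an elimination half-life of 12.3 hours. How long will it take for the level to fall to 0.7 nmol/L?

0.7/22.4 = 1/32, so 5 half-lives have elapsed.
t = 5 × 12.3 = 61.5 hours.

61.5 hours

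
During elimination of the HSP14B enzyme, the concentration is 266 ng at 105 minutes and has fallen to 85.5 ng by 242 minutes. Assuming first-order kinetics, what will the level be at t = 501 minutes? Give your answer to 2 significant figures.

Over Δt = 242 − 105 = 137 minutes, the level fell by a factor of 266/85.5 ≈ 3.1111.
n = log₂(3.1111) ≈ 1.6374 half-lives, so t½ = 137/1.6374 ≈ 83.668 minutes.
From t = 242 to t = 501: 85.5 × (1/2)^((501−242)/83.668) ≈ 10.002 ng.

10 ng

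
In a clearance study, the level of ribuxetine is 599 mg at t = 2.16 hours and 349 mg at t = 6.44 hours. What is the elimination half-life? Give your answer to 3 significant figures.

5.49 hours

Over Δt = 6.44 − 2.16 = 4.28 hours, the level fell by a factor of 599/349 ≈ 1.7163.
n = log₂(1.7163) ≈ 0.77933 half-lives, so t½ = 4.28/0.77933 ≈ 5.4919 hours.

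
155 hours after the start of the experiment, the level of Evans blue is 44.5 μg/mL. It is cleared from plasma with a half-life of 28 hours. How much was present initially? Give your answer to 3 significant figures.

Number of half-lives elapsed: n = 155/28 ≈ 5.5357.
A₀ = A × 2^n = 44.5 × 2^5.5357 = 44.5 × 46.389 ≈ 2064.3 μg/mL.

2060 μg/mL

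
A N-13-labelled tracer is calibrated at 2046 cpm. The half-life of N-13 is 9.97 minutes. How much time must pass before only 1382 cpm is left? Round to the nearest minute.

Fraction remaining = 1382/2046 ≈ 0.67546.
n = log₂(2046/1382) = ln(1.4805)/ln 2 ≈ 0.56605 half-lives.
t = n × t½ = 0.56605 × 9.97 ≈ 5.6435 minutes.

6 minutes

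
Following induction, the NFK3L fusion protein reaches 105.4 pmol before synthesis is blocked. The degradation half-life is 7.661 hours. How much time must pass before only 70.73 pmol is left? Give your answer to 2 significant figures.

4.4 hours

Fraction remaining = 70.73/105.4 ≈ 0.67106.
n = log₂(105.4/70.73) = ln(1.4902)/ln 2 ≈ 0.57548 half-lives.
t = n × t½ = 0.57548 × 7.661 ≈ 4.4088 hours.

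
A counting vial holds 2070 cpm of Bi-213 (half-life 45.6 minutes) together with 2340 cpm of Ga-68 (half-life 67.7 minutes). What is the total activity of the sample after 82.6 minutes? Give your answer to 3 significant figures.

1590 cpm

Bi-213: 2070 × (1/2)^(82.6/45.6) = 2070 × (1/2)^1.8114 ≈ 589.77 cpm.
Ga-68: 2340 × (1/2)^(82.6/67.7) = 2340 × (1/2)^1.2201 ≈ 1004.5 cpm.
Total = 589.77 + 1004.5 ≈ 1594.2 cpm.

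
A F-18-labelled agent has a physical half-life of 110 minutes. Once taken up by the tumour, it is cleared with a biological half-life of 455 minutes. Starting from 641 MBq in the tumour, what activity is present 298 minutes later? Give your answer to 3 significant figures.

1/t_eff = 1/t_phys + 1/t_biol = 1/110 + 1/455 = 0.011289 per minute.
t_eff = 110 × 455 / (110 + 455) ≈ 88.584 minutes.
Remaining = 641 × (1/2)^(298/88.584) = 641 × (1/2)^3.364 ≈ 62.256 MBq.

62.3 MBq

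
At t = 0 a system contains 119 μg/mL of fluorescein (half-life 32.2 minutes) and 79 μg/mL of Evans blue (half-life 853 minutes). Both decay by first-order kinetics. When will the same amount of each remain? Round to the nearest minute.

Set 119·(1/2)^(t/32.2) = 79·(1/2)^(t/853).
Taking log₂: log₂(119/79) = t·(1/32.2 − 1/853).
log₂(1.5063) = 0.59104; 1/32.2 − 1/853 = 0.029884.
t = 0.59104 / 0.029884 ≈ 19.778 minutes.

20 minutes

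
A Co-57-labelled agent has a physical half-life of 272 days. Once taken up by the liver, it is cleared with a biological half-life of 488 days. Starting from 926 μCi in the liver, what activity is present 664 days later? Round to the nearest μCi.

66 μCi

1/t_eff = 1/t_phys + 1/t_biol = 1/272 + 1/488 = 0.0057257 per day.
t_eff = 272 × 488 / (272 + 488) ≈ 174.65 days.
Remaining = 926 × (1/2)^(664/174.65) = 926 × (1/2)^3.8018 ≈ 66.397 μCi.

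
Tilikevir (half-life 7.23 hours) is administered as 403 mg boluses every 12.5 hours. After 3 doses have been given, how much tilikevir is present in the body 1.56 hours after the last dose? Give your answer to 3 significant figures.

483 mg

The 3 doses were given 26.56, 14.06, 1.56 hours ago.
Total = 403·(1/2)^(26.56/7.23) + 403·(1/2)^(14.06/7.23) + 403·(1/2)^(1.56/7.23)
      = 31.583 + 104.69 + 347.02 ≈ 483.29 mg.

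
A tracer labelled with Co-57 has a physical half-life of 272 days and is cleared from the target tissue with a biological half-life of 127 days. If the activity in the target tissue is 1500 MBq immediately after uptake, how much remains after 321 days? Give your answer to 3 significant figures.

1/t_eff = 1/t_phys + 1/t_biol = 1/272 + 1/127 = 0.01155 per day.
t_eff = 272 × 127 / (272 + 127) ≈ 86.576 days.
Remaining = 1500 × (1/2)^(321/86.576) = 1500 × (1/2)^3.7077 ≈ 114.8 MBq.

115 MBq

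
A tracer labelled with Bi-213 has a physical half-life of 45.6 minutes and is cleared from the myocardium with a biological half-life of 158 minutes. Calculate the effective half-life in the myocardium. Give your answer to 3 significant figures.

1/t_eff = 1/t_phys + 1/t_biol = 1/45.6 + 1/158 = 0.028259 per minute.
t_eff = 45.6 × 158 / (45.6 + 158) ≈ 35.387 minutes.

35.4 minutes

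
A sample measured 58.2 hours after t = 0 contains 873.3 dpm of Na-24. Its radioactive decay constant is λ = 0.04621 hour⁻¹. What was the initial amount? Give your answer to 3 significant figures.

t½ = ln 2 / λ = 0.69315 / 0.04621 ≈ 15 hours.
Number of half-lives elapsed: n = 58.2/15 ≈ 3.88.
A₀ = A × 2^n = 873.3 × 2^3.88 = 873.3 × 14.723 ≈ 12858 dpm.

12900 dpm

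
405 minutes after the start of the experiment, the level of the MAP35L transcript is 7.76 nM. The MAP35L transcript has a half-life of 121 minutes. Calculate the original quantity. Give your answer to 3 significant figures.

79.0 nM

Number of half-lives elapsed: n = 405/121 ≈ 3.3471.
A₀ = A × 2^n = 7.76 × 2^3.3471 = 7.76 × 10.176 ≈ 78.966 nM.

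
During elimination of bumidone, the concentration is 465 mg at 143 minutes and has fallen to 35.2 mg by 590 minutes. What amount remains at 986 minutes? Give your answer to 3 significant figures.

3.58 mg

Over Δt = 590 − 143 = 447 minutes, the level fell by a factor of 465/35.2 ≈ 13.21.
n = log₂(13.21) ≈ 3.7236 half-lives, so t½ = 447/3.7236 ≈ 120.05 minutes.
From t = 590 to t = 986: 35.2 × (1/2)^((986−590)/120.05) ≈ 3.577 mg.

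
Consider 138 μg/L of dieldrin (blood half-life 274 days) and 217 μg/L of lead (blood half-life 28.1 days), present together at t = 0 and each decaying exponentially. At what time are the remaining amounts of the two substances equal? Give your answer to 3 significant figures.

20.4 days

Set 138·(1/2)^(t/274) = 217·(1/2)^(t/28.1).
Taking log₂: log₂(138/217) = t·(1/274 − 1/28.1).
log₂(0.63594) = -0.65303; 1/274 − 1/28.1 = -0.031938.
t = -0.65303 / -0.031938 ≈ 20.447 days.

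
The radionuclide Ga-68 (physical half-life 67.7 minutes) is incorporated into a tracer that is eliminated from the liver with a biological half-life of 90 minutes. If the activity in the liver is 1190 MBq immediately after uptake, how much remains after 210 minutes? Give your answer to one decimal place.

1/t_eff = 1/t_phys + 1/t_biol = 1/67.7 + 1/90 = 0.025882 per minute.
t_eff = 67.7 × 90 / (67.7 + 90) ≈ 38.637 minutes.
Remaining = 1190 × (1/2)^(210/38.637) = 1190 × (1/2)^5.4353 ≈ 27.503 MBq.

27.5 MBq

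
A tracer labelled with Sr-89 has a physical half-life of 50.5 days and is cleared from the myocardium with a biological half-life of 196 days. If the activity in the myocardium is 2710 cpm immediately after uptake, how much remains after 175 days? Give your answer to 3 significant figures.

132 cpm

1/t_eff = 1/t_phys + 1/t_biol = 1/50.5 + 1/196 = 0.024904 per day.
t_eff = 50.5 × 196 / (50.5 + 196) ≈ 40.154 days.
Remaining = 2710 × (1/2)^(175/40.154) = 2710 × (1/2)^4.3582 ≈ 132.14 cpm.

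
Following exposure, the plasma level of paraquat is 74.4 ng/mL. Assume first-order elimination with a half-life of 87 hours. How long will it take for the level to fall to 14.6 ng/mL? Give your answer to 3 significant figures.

204 hours

Fraction remaining = 14.6/74.4 ≈ 0.19624.
n = log₂(74.4/14.6) = ln(5.0959)/ln 2 ≈ 2.3493 half-lives.
t = n × t½ = 2.3493 × 87 ≈ 204.39 hours.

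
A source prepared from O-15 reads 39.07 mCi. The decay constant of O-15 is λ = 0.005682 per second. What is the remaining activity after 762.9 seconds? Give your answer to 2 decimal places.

t½ = ln 2 / λ = 0.69315 / 0.005682 ≈ 121.99 seconds.
Number of half-lives: n = 762.9/121.99 ≈ 6.2538.
Remaining = 39.07 × (1/2)^6.2538 = 39.07 × 0.013105 ≈ 0.51199 mCi.

0.51 mCi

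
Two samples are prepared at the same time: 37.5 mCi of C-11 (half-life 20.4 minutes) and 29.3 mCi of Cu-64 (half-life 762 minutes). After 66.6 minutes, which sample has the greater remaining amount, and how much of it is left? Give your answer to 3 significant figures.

C-11: 37.5 × (1/2)^3.2647 ≈ 3.9017 mCi.
Cu-64: 29.3 × (1/2)^0.087402 ≈ 27.578 mCi.
Cu-64 has more remaining, at ≈ 27.578 mCi.

Cu-64, 27.6 mCi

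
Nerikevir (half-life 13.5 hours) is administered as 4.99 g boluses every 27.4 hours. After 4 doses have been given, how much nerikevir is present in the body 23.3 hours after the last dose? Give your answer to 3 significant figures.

1.99 g

The 4 doses were given 105.5, 78.1, 50.7, 23.3 hours ago.
Total = 4.99·(1/2)^(105.5/13.5) + 4.99·(1/2)^(78.1/13.5) + 4.99·(1/2)^(50.7/13.5) + 4.99·(1/2)^(23.3/13.5)
      = 0.022162 + 0.090487 + 0.36946 + 1.5085 ≈ 1.9906 g.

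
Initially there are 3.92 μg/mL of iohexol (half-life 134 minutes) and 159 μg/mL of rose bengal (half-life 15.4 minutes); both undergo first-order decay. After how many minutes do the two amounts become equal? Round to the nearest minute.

Set 3.92·(1/2)^(t/134) = 159·(1/2)^(t/15.4).
Taking log₂: log₂(3.92/159) = t·(1/134 − 1/15.4).
log₂(0.024654) = -5.342; 1/134 − 1/15.4 = -0.057472.
t = -5.342 / -0.057472 ≈ 92.95 minutes.

93 minutes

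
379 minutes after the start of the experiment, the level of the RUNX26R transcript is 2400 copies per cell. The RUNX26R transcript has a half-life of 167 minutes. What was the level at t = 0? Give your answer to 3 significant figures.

Number of half-lives elapsed: n = 379/167 ≈ 2.2695.
A₀ = A × 2^n = 2400 × 2^2.2695 = 2400 × 4.8214 ≈ 11571 copies per cell.

11600 copies per cell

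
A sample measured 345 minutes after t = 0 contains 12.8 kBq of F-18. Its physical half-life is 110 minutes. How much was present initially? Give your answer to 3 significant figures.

113 kBq

Number of half-lives elapsed: n = 345/110 ≈ 3.1364.
A₀ = A × 2^n = 12.8 × 2^3.1364 = 12.8 × 8.793 ≈ 112.55 kBq.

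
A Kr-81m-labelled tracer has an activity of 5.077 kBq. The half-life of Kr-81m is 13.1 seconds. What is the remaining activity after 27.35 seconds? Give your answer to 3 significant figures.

1.19 kBq

Number of half-lives: n = 27.35/13.1 ≈ 2.0878.
Remaining = 5.077 × (1/2)^2.0878 = 5.077 × 0.23524 ≈ 1.1943 kBq.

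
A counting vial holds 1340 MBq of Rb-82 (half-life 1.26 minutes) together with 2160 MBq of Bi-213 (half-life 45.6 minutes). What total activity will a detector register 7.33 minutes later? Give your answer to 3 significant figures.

Rb-82: 1340 × (1/2)^(7.33/1.26) = 1340 × (1/2)^5.8175 ≈ 23.762 MBq.
Bi-213: 2160 × (1/2)^(7.33/45.6) = 2160 × (1/2)^0.16075 ≈ 1932.3 MBq.
Total = 23.762 + 1932.3 ≈ 1956 MBq.

1960 MBq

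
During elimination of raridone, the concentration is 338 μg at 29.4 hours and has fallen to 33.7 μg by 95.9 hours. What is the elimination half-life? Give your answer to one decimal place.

Over Δt = 95.9 − 29.4 = 66.5 hours, the level fell by a factor of 338/33.7 ≈ 10.03.
n = log₂(10.03) ≈ 3.3262 half-lives, so t½ = 66.5/3.3262 ≈ 19.993 hours.

20.0 hours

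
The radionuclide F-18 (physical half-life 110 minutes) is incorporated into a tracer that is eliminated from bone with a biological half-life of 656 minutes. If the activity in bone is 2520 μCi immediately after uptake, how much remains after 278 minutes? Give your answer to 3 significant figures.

1/t_eff = 1/t_phys + 1/t_biol = 1/110 + 1/656 = 0.010615 per minute.
t_eff = 110 × 656 / (110 + 656) ≈ 94.204 minutes.
Remaining = 2520 × (1/2)^(278/94.204) = 2520 × (1/2)^2.9511 ≈ 325.87 μCi.

326 μCi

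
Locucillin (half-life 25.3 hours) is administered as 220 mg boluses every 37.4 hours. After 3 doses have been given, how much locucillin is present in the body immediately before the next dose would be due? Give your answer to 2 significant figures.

120 mg

The 3 doses were given 112.2, 74.8, 37.4 hours ago.
Total = 220·(1/2)^(112.2/25.3) + 220·(1/2)^(74.8/25.3) + 220·(1/2)^(37.4/25.3)
      = 10.172 + 28.341 + 78.963 ≈ 117.48 mg.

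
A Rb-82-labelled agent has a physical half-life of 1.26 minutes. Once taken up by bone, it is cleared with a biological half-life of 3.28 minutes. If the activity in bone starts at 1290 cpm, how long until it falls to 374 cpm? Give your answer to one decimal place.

1.6 minutes

1/t_eff = 1/t_phys + 1/t_biol = 1/1.26 + 1/3.28 = 1.0985 per minute.
t_eff = 1.26 × 3.28 / (1.26 + 3.28) ≈ 0.91031 minutes.
n = log₂(1290/374) ≈ 1.7863; t = 1.7863 × 0.91031 ≈ 1.626 minutes.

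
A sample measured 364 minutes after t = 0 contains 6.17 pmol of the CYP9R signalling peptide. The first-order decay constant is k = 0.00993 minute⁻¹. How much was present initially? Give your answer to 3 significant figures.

t½ = ln 2 / k = 0.69315 / 0.00993 ≈ 69.803 minutes.
Number of half-lives elapsed: n = 364/69.803 ≈ 5.2147.
A₀ = A × 2^n = 6.17 × 2^5.2147 = 6.17 × 37.134 ≈ 229.11 pmol.

229 pmol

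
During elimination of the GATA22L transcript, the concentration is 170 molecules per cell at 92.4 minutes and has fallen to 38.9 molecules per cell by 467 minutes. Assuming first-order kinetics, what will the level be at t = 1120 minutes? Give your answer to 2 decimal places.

Over Δt = 467 − 92.4 = 374.6 minutes, the level fell by a factor of 170/38.9 ≈ 4.3702.
n = log₂(4.3702) ≈ 2.1277 half-lives, so t½ = 374.6/2.1277 ≈ 176.06 minutes.
From t = 467 to t = 1120: 38.9 × (1/2)^((1120−467)/176.06) ≈ 2.9746 molecules per cell.

2.97 molecules per cell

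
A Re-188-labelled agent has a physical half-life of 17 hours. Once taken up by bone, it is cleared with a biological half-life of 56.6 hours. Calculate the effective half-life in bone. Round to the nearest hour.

1/t_eff = 1/t_phys + 1/t_biol = 1/17 + 1/56.6 = 0.076491 per hour.
t_eff = 17 × 56.6 / (17 + 56.6) ≈ 13.073 hours.

13 hours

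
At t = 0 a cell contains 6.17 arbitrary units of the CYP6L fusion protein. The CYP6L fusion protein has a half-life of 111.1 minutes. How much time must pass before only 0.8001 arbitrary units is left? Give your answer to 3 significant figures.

327 minutes

Fraction remaining = 0.8001/6.17 ≈ 0.12968.
n = log₂(6.17/0.8001) = ln(7.7115)/ln 2 ≈ 2.947 half-lives.
t = n × t½ = 2.947 × 111.1 ≈ 327.41 minutes.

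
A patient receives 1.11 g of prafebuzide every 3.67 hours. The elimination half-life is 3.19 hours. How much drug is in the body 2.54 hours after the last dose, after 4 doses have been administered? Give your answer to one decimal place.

1.1 g

The 4 doses were given 13.55, 9.88, 6.21, 2.54 hours ago.
Total = 1.11·(1/2)^(13.55/3.19) + 1.11·(1/2)^(9.88/3.19) + 1.11·(1/2)^(6.21/3.19) + 1.11·(1/2)^(2.54/3.19)
      = 0.058432 + 0.12971 + 0.28794 + 0.63919 ≈ 1.1153 g.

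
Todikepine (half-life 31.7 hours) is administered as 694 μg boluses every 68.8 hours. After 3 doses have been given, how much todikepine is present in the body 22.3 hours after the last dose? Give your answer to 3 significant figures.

The 3 doses were given 159.9, 91.1, 22.3 hours ago.
Total = 694·(1/2)^(159.9/31.7) + 694·(1/2)^(91.1/31.7) + 694·(1/2)^(22.3/31.7)
      = 21.034 + 94.679 + 426.18 ≈ 541.89 μg.

542 μg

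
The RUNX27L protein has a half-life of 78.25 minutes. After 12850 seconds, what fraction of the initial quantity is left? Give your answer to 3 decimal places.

12850 seconds = 214.167 minutes.
n = 214.167/78.25 ≈ 2.737 half-lives.
Fraction remaining = (1/2)^2.737 ≈ 0.15.

0.150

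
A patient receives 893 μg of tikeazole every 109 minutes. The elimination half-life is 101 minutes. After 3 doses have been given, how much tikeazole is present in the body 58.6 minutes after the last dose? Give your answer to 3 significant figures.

The 3 doses were given 276.6, 167.6, 58.6 minutes ago.
Total = 893·(1/2)^(276.6/101) + 893·(1/2)^(167.6/101) + 893·(1/2)^(58.6/101)
      = 133.8 + 282.7 + 597.3 ≈ 1013.8 μg.

1010 μg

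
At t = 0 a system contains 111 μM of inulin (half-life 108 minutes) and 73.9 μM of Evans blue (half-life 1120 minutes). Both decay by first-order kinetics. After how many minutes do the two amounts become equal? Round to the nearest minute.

70 minutes

Set 111·(1/2)^(t/108) = 73.9·(1/2)^(t/1120).
Taking log₂: log₂(111/73.9) = t·(1/108 − 1/1120).
log₂(1.502) = 0.58691; 1/108 − 1/1120 = 0.0083664.
t = 0.58691 / 0.0083664 ≈ 70.151 minutes.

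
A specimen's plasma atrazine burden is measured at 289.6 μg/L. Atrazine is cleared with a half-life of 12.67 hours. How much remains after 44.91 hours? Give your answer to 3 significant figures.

Number of half-lives: n = 44.91/12.67 ≈ 3.5446.
Remaining = 289.6 × (1/2)^3.5446 = 289.6 × 0.085698 ≈ 24.818 μg/L.

24.8 μg/L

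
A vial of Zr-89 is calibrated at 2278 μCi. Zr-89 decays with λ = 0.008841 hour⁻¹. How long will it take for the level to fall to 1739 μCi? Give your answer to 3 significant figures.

t½ = ln 2 / λ = 0.69315 / 0.008841 ≈ 78.401 hours.
Fraction remaining = 1739/2278 ≈ 0.76339.
n = log₂(2278/1739) = ln(1.3099)/ln 2 ≈ 0.38951 half-lives.
t = n × t½ = 0.38951 × 78.401 ≈ 30.538 hours.

30.5 hours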